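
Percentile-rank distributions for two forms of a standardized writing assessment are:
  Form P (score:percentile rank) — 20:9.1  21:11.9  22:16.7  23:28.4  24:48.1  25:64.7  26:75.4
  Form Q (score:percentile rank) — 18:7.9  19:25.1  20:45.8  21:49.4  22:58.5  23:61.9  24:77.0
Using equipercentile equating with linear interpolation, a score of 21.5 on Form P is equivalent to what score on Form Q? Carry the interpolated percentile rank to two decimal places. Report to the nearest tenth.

18.4

PR of 21.5 on Form P: 11.9 + (21.5 − 21)/(22 − 21) × (16.7 − 11.9) = 14.30
On Form Q, PR 14.30 falls between score 18 (PR 7.9) and 19 (PR 25.1).
Interpolate: 18 + (14.30 − 7.9)/(25.1 − 7.9) × (19 − 18) = 18.4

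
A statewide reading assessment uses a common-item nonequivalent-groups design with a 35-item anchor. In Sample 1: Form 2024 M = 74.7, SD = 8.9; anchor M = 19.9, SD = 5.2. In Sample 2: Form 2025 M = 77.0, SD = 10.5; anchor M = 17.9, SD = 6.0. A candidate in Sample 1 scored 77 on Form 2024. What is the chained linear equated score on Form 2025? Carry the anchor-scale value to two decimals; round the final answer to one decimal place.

82.8

Form 2024 → anchor (Sample 1): v = (5.2/8.9)(77 − 74.7) + 19.9 = 21.24
anchor → Form 2025 (Sample 2): y = (10.5/6.0)(21.24 − 17.9) + 77.0 = 82.8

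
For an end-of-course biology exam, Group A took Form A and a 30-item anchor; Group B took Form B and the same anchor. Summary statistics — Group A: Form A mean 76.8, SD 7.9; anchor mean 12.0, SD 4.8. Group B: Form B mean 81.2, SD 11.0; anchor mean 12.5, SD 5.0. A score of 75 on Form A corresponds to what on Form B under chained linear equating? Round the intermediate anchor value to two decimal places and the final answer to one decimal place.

77.7

Form A → anchor (Group A): v = (4.8/7.9)(75 − 76.8) + 12.0 = 10.91
anchor → Form B (Group B): y = (11.0/5.0)(10.91 − 12.5) + 81.2 = 77.7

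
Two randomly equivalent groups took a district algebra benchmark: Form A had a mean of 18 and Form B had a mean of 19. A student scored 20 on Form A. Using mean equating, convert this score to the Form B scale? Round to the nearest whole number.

Mean equating: y = x + (M_Y − M_X) = 20 + (19 − 18) = 21

21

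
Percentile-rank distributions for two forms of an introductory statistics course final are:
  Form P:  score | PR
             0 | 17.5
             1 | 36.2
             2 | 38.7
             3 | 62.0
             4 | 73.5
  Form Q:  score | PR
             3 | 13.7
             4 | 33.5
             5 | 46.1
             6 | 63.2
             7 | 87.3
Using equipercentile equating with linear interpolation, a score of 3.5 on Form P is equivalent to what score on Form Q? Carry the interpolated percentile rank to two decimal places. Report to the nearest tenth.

PR of 3.5 on Form P: 62.0 + (3.5 − 3)/(4 − 3) × (73.5 − 62.0) = 67.75
On Form Q, PR 67.75 falls between score 6 (PR 63.2) and 7 (PR 87.3).
Interpolate: 6 + (67.75 − 63.2)/(87.3 − 63.2) × (7 − 6) = 6.2

6.2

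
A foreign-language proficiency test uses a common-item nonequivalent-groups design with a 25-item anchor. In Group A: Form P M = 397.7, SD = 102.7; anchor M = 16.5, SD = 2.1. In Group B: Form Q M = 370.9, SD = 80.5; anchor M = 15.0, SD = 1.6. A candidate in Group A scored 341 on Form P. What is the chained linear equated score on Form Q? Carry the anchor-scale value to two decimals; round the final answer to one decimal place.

388.0

Form P → anchor (Group A): v = (2.1/102.7)(341 − 397.7) + 16.5 = 15.34
anchor → Form Q (Group B): y = (80.5/1.6)(15.34 − 15.0) + 370.9 = 388.0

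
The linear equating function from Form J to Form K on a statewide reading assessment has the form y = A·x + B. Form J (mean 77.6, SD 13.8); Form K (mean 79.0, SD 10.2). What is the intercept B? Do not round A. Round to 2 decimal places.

21.64

A = SD_Y / SD_X = 10.2 / 13.8 = 0.739130
B = M_Y − A·M_X = 79.0 − 0.739130 × 77.6 = 21.64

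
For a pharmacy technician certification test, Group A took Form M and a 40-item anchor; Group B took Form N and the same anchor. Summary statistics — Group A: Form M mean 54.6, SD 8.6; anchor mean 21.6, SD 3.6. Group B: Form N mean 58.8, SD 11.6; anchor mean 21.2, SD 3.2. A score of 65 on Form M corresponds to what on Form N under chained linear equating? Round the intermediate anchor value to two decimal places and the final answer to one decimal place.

Form M → anchor (Group A): v = (3.6/8.6)(65 − 54.6) + 21.6 = 25.95
anchor → Form N (Group B): y = (11.6/3.2)(25.95 − 21.2) + 58.8 = 76.0

76.0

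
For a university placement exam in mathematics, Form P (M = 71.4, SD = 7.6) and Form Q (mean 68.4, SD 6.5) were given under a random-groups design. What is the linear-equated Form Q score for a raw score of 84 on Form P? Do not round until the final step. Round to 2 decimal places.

79.18

Linear equating: y = (SD_Y/SD_X)(x − M_X) + M_Y
y = (6.5/7.6)(84 − 71.4) + 68.4
y = 0.855263 × 12.6 + 68.4 = 10.7763 + 68.4 = 79.18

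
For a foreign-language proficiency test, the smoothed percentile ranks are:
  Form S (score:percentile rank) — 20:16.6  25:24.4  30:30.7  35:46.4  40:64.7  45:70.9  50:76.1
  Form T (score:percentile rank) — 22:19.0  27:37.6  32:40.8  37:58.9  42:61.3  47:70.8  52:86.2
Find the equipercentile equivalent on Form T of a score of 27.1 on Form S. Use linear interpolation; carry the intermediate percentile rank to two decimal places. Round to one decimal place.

24.2

PR of 27.1 on Form S: 24.4 + (27.1 − 25)/(30 − 25) × (30.7 − 24.4) = 27.05
On Form T, PR 27.05 falls between score 22 (PR 19.0) and 27 (PR 37.6).
Interpolate: 22 + (27.05 − 19.0)/(37.6 − 19.0) × (27 − 22) = 24.2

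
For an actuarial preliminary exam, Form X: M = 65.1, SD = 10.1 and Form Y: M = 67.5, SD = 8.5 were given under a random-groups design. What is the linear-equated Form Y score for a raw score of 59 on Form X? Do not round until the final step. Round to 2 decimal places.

62.37

Linear equating: y = (SD_Y/SD_X)(x − M_X) + M_Y
y = (8.5/10.1)(59 − 65.1) + 67.5
y = 0.841584 × -6.1 + 67.5 = -5.1337 + 67.5 = 62.37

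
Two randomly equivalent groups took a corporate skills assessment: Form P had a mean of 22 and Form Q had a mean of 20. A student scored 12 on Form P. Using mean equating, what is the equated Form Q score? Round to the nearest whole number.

10

Mean equating: y = x + (M_Y − M_X) = 12 + (20 − 22) = 10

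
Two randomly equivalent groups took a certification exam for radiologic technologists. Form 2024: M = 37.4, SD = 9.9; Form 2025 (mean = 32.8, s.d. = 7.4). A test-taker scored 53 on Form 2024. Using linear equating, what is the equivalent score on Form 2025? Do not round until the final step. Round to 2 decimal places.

44.46

Linear equating: y = (SD_Y/SD_X)(x − M_X) + M_Y
y = (7.4/9.9)(53 − 37.4) + 32.8
y = 0.747475 × 15.6 + 32.8 = 11.6606 + 32.8 = 44.46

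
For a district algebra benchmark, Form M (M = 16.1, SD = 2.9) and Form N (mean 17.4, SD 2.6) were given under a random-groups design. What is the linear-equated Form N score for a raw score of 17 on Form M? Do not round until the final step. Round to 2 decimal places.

Linear equating: y = (SD_Y/SD_X)(x − M_X) + M_Y
y = (2.6/2.9)(17 − 16.1) + 17.4
y = 0.896552 × 0.9 + 17.4 = 0.8069 + 17.4 = 18.21

18.21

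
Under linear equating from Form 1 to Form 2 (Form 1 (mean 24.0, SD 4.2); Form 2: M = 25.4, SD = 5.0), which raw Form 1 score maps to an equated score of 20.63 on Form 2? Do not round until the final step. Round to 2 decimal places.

19.99

Invert y = (SD_Y/SD_X)(x − M_X) + M_Y:
x = (SD_X/SD_Y)(y − M_Y) + M_X = (4.2/5.0)(20.63 − 25.4) + 24.0
x = 0.840000 × -4.770 + 24.0 = 19.99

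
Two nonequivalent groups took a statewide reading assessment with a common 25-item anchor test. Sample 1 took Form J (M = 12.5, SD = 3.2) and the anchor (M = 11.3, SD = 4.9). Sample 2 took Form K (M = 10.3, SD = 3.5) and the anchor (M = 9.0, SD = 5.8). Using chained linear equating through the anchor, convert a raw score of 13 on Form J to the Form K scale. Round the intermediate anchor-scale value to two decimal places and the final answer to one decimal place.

Form J → anchor (Sample 1): v = (4.9/3.2)(13 − 12.5) + 11.3 = 12.07
anchor → Form K (Sample 2): y = (3.5/5.8)(12.07 − 9.0) + 10.3 = 12.2

12.2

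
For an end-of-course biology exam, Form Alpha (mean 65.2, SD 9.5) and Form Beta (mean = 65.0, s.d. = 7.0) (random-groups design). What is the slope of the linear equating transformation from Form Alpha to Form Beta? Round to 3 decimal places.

A = SD_Y / SD_X = 7.0 / 9.5 = 0.737

0.737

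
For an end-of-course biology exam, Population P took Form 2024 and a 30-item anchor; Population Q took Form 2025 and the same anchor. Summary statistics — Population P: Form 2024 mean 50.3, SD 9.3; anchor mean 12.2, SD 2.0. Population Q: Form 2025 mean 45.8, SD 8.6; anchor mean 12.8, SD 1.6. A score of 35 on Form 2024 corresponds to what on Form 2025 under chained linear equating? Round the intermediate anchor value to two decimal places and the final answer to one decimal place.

Form 2024 → anchor (Population P): v = (2.0/9.3)(35 − 50.3) + 12.2 = 8.91
anchor → Form 2025 (Population Q): y = (8.6/1.6)(8.91 − 12.8) + 45.8 = 24.9

24.9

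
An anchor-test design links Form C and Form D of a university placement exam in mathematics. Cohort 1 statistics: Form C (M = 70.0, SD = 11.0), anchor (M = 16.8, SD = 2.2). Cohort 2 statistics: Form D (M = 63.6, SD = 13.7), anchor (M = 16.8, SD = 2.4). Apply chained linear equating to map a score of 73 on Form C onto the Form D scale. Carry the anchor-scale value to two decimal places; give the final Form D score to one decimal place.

67.0

Form C → anchor (Cohort 1): v = (2.2/11.0)(73 − 70.0) + 16.8 = 17.40
anchor → Form D (Cohort 2): y = (13.7/2.4)(17.40 − 16.8) + 63.6 = 67.0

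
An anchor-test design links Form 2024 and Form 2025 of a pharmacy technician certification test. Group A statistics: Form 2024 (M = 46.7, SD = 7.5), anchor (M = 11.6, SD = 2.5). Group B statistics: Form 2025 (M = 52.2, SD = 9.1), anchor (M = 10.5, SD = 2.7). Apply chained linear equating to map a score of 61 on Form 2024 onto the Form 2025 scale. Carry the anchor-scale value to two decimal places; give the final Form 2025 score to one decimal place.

72.0

Form 2024 → anchor (Group A): v = (2.5/7.5)(61 − 46.7) + 11.6 = 16.37
anchor → Form 2025 (Group B): y = (9.1/2.7)(16.37 − 10.5) + 52.2 = 72.0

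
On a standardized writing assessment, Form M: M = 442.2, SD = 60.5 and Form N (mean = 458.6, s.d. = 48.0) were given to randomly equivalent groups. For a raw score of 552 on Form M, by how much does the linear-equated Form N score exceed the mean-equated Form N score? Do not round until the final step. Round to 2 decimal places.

-22.69

Mean-equated: 552 + (458.6 − 442.2) = 568.40
Linear-equated: (48.0/60.5)(552 − 442.2) + 458.6 = 545.714
Difference = 545.714 − 568.40 = -22.69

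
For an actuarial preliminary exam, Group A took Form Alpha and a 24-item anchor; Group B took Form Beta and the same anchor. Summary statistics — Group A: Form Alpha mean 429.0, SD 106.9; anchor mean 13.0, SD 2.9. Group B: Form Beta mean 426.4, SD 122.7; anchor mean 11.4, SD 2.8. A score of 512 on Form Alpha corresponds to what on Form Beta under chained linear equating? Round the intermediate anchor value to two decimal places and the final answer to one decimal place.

Form Alpha → anchor (Group A): v = (2.9/106.9)(512 − 429.0) + 13.0 = 15.25
anchor → Form Beta (Group B): y = (122.7/2.8)(15.25 − 11.4) + 426.4 = 595.1

595.1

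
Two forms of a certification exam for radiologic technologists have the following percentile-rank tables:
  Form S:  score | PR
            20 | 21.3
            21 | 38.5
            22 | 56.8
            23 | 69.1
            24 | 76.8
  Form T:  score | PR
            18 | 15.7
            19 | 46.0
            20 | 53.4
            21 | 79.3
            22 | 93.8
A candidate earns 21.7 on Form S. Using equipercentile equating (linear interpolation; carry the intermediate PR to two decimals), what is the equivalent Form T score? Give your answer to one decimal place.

PR of 21.7 on Form S: 38.5 + (21.7 − 21)/(22 − 21) × (56.8 − 38.5) = 51.31
On Form T, PR 51.31 falls between score 19 (PR 46.0) and 20 (PR 53.4).
Interpolate: 19 + (51.31 − 46.0)/(53.4 − 46.0) × (20 − 19) = 19.7

19.7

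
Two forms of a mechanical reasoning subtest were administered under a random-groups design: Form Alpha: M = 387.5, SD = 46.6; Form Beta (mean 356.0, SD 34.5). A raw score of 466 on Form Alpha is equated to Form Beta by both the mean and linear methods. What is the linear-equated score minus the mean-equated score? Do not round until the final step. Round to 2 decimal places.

Mean-equated: 466 + (356.0 − 387.5) = 434.50
Linear-equated: (34.5/46.6)(466 − 387.5) + 356.0 = 414.117
Difference = 414.117 − 434.50 = -20.38

-20.38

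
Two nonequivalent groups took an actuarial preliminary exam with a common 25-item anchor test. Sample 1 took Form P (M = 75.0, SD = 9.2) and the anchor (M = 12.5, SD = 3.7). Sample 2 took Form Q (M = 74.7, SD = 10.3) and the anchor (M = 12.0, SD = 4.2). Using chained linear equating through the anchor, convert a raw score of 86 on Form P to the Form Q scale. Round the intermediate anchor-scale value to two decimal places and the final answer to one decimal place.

Form P → anchor (Sample 1): v = (3.7/9.2)(86 − 75.0) + 12.5 = 16.92
anchor → Form Q (Sample 2): y = (10.3/4.2)(16.92 − 12.0) + 74.7 = 86.8

86.8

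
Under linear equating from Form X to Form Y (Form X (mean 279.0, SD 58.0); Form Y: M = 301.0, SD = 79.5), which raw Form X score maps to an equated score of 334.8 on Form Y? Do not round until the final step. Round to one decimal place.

303.7

Invert y = (SD_Y/SD_X)(x − M_X) + M_Y:
x = (SD_X/SD_Y)(y − M_Y) + M_X = (58.0/79.5)(334.8 − 301.0) + 279.0
x = 0.729560 × 33.800 + 279.0 = 303.7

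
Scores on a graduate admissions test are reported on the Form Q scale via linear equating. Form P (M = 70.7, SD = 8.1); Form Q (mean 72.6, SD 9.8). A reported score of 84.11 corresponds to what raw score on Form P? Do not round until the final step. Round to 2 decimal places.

80.21

Invert y = (SD_Y/SD_X)(x − M_X) + M_Y:
x = (SD_X/SD_Y)(y − M_Y) + M_X = (8.1/9.8)(84.11 − 72.6) + 70.7
x = 0.826531 × 11.510 + 70.7 = 80.21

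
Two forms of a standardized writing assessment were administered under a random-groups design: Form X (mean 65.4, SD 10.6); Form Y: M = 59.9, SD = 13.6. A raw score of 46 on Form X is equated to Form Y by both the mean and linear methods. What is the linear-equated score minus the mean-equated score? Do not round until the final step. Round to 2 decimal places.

-5.49

Mean-equated: 46 + (59.9 − 65.4) = 40.50
Linear-equated: (13.6/10.6)(46 − 65.4) + 59.9 = 35.009
Difference = 35.009 − 40.50 = -5.49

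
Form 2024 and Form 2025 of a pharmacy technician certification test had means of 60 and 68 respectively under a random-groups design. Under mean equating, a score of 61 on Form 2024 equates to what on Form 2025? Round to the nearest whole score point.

Mean equating: y = x + (M_Y − M_X) = 61 + (68 − 60) = 69

69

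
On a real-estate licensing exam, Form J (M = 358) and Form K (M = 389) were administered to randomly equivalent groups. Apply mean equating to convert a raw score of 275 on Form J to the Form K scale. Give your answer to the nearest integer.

Mean equating: y = x + (M_Y − M_X) = 275 + (389 − 358) = 306

306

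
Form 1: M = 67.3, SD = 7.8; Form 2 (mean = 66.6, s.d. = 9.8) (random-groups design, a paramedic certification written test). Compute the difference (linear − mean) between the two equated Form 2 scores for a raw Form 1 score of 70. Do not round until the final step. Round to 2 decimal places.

Mean-equated: 70 + (66.6 − 67.3) = 69.30
Linear-equated: (9.8/7.8)(70 − 67.3) + 66.6 = 69.992
Difference = 69.992 − 69.30 = 0.69

0.69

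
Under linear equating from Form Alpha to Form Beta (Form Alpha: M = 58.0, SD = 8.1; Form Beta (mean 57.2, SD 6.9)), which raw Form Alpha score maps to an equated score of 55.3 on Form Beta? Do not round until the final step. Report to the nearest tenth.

Invert y = (SD_Y/SD_X)(x − M_X) + M_Y:
x = (SD_X/SD_Y)(y − M_Y) + M_X = (8.1/6.9)(55.3 − 57.2) + 58.0
x = 1.173913 × -1.900 + 58.0 = 55.8

55.8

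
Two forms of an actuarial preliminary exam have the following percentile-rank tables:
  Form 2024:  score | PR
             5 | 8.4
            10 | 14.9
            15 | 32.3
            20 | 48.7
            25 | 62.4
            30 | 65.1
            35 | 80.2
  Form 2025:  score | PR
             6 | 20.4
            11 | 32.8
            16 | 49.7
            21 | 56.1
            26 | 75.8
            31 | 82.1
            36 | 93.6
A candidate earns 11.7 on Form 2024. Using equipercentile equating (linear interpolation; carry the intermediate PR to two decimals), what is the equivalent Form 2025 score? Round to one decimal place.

PR of 11.7 on Form 2024: 14.9 + (11.7 − 10)/(15 − 10) × (32.3 − 14.9) = 20.82
On Form 2025, PR 20.82 falls between score 6 (PR 20.4) and 11 (PR 32.8).
Interpolate: 6 + (20.82 − 20.4)/(32.8 − 20.4) × (11 − 6) = 6.2

6.2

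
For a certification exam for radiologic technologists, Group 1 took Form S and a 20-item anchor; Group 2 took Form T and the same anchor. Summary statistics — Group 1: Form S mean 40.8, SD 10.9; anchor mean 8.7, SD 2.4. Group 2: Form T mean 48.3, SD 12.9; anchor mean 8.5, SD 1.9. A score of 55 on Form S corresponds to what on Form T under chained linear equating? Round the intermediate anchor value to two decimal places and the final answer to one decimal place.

Form S → anchor (Group 1): v = (2.4/10.9)(55 − 40.8) + 8.7 = 11.83
anchor → Form T (Group 2): y = (12.9/1.9)(11.83 − 8.5) + 48.3 = 70.9

70.9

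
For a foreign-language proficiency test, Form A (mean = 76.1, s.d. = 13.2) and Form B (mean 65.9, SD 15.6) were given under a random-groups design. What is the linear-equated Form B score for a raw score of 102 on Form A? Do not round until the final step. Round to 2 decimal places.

Linear equating: y = (SD_Y/SD_X)(x − M_X) + M_Y
y = (15.6/13.2)(102 − 76.1) + 65.9
y = 1.181818 × 25.9 + 65.9 = 30.6091 + 65.9 = 96.51

96.51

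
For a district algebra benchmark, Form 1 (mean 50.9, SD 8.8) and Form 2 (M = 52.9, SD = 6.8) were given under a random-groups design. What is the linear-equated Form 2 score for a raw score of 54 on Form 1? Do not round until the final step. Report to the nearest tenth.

55.3

Linear equating: y = (SD_Y/SD_X)(x − M_X) + M_Y
y = (6.8/8.8)(54 − 50.9) + 52.9
y = 0.772727 × 3.1 + 52.9 = 2.3955 + 52.9 = 55.3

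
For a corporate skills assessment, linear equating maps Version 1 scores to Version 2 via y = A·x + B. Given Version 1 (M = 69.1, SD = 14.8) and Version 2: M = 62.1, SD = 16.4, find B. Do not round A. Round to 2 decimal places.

A = SD_Y / SD_X = 16.4 / 14.8 = 1.108108
B = M_Y − A·M_X = 62.1 − 1.108108 × 69.1 = -14.47

-14.47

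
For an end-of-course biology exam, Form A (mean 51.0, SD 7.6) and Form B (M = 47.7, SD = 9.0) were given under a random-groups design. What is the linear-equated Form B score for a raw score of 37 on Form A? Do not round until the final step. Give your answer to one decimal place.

31.1

Linear equating: y = (SD_Y/SD_X)(x − M_X) + M_Y
y = (9.0/7.6)(37 − 51.0) + 47.7
y = 1.184211 × -14.0 + 47.7 = -16.5789 + 47.7 = 31.1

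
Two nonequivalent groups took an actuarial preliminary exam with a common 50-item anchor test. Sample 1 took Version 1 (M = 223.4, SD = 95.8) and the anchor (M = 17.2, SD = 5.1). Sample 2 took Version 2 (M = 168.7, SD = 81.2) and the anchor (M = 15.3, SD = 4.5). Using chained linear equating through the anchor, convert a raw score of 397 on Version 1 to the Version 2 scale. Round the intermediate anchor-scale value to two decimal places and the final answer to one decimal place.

Version 1 → anchor (Sample 1): v = (5.1/95.8)(397 − 223.4) + 17.2 = 26.44
anchor → Version 2 (Sample 2): y = (81.2/4.5)(26.44 − 15.3) + 168.7 = 369.7

369.7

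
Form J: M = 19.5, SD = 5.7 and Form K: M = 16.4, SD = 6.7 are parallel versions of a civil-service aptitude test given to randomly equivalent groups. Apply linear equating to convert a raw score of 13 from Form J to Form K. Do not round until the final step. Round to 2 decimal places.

8.76

Linear equating: y = (SD_Y/SD_X)(x − M_X) + M_Y
y = (6.7/5.7)(13 − 19.5) + 16.4
y = 1.175439 × -6.5 + 16.4 = -7.6404 + 16.4 = 8.76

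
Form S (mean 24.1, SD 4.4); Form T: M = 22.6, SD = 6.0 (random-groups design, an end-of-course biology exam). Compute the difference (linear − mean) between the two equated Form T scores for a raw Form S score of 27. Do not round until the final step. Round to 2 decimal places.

Mean-equated: 27 + (22.6 − 24.1) = 25.50
Linear-equated: (6.0/4.4)(27 − 24.1) + 22.6 = 26.555
Difference = 26.555 − 25.50 = 1.05

1.05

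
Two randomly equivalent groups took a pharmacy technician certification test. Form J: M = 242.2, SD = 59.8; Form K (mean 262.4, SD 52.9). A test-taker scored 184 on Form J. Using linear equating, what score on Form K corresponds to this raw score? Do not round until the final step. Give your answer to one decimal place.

Linear equating: y = (SD_Y/SD_X)(x − M_X) + M_Y
y = (52.9/59.8)(184 − 242.2) + 262.4
y = 0.884615 × -58.2 + 262.4 = -51.4846 + 262.4 = 210.9

210.9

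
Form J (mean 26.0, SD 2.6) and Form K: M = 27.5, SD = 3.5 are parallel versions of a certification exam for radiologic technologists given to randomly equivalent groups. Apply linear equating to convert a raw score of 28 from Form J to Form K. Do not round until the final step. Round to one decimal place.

30.2

Linear equating: y = (SD_Y/SD_X)(x − M_X) + M_Y
y = (3.5/2.6)(28 − 26.0) + 27.5
y = 1.346154 × 2.0 + 27.5 = 2.6923 + 27.5 = 30.2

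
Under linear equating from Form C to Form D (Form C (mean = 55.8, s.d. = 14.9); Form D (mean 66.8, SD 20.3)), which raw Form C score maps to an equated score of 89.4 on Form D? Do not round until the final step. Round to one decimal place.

72.4

Invert y = (SD_Y/SD_X)(x − M_X) + M_Y:
x = (SD_X/SD_Y)(y − M_Y) + M_X = (14.9/20.3)(89.4 − 66.8) + 55.8
x = 0.733990 × 22.600 + 55.8 = 72.4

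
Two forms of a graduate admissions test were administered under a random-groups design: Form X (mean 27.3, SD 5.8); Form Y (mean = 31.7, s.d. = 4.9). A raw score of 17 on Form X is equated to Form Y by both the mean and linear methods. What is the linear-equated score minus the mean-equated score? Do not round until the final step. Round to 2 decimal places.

1.60

Mean-equated: 17 + (31.7 − 27.3) = 21.40
Linear-equated: (4.9/5.8)(17 − 27.3) + 31.7 = 22.998
Difference = 22.998 − 21.40 = 1.60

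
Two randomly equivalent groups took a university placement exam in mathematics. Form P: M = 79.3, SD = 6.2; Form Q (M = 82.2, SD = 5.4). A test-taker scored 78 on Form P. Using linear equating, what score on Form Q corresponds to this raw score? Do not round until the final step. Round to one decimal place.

81.1

Linear equating: y = (SD_Y/SD_X)(x − M_X) + M_Y
y = (5.4/6.2)(78 − 79.3) + 82.2
y = 0.870968 × -1.3 + 82.2 = -1.1323 + 82.2 = 81.1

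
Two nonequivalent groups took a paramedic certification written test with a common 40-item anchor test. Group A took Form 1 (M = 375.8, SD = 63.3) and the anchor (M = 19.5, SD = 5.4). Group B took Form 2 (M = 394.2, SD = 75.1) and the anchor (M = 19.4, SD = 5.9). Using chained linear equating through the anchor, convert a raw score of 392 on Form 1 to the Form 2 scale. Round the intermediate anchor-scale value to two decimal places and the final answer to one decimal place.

Form 1 → anchor (Group A): v = (5.4/63.3)(392 − 375.8) + 19.5 = 20.88
anchor → Form 2 (Group B): y = (75.1/5.9)(20.88 − 19.4) + 394.2 = 413.0

413.0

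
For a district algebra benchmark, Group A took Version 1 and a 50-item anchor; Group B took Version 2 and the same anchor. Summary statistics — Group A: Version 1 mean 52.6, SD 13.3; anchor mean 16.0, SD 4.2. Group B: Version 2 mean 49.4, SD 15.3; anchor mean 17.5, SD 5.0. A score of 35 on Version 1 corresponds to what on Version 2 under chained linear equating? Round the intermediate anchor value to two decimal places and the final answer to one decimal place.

Version 1 → anchor (Group A): v = (4.2/13.3)(35 − 52.6) + 16.0 = 10.44
anchor → Version 2 (Group B): y = (15.3/5.0)(10.44 − 17.5) + 49.4 = 27.8

27.8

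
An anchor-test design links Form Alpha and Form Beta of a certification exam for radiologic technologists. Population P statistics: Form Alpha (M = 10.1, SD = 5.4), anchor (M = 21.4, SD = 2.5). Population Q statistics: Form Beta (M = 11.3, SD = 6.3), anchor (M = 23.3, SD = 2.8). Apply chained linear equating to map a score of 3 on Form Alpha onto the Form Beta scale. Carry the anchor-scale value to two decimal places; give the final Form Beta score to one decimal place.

-0.4

Form Alpha → anchor (Population P): v = (2.5/5.4)(3 − 10.1) + 21.4 = 18.11
anchor → Form Beta (Population Q): y = (6.3/2.8)(18.11 − 23.3) + 11.3 = -0.4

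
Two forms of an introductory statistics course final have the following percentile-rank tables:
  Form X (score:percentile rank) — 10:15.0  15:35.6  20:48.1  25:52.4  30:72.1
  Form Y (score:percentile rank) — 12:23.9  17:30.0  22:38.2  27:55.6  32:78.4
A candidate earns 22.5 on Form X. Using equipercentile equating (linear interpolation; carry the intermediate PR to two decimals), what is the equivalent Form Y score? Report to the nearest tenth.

25.5

PR of 22.5 on Form X: 48.1 + (22.5 − 20)/(25 − 20) × (52.4 − 48.1) = 50.25
On Form Y, PR 50.25 falls between score 22 (PR 38.2) and 27 (PR 55.6).
Interpolate: 22 + (50.25 − 38.2)/(55.6 − 38.2) × (27 − 22) = 25.5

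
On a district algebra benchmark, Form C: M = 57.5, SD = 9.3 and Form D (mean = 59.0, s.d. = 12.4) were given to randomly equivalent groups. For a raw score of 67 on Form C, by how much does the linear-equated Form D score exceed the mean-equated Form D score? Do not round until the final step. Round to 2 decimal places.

Mean-equated: 67 + (59.0 − 57.5) = 68.50
Linear-equated: (12.4/9.3)(67 − 57.5) + 59.0 = 71.667
Difference = 71.667 − 68.50 = 3.17

3.17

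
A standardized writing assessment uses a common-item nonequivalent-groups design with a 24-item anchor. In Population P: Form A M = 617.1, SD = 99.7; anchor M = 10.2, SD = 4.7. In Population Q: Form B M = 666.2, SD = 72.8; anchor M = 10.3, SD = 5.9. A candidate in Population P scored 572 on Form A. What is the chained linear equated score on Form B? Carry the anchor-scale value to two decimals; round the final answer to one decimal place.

Form A → anchor (Population P): v = (4.7/99.7)(572 − 617.1) + 10.2 = 8.07
anchor → Form B (Population Q): y = (72.8/5.9)(8.07 − 10.3) + 666.2 = 638.7

638.7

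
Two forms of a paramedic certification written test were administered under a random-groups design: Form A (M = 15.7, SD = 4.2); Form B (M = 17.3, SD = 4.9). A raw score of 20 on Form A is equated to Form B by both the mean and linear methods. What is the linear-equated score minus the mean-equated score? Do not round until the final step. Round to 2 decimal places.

Mean-equated: 20 + (17.3 − 15.7) = 21.60
Linear-equated: (4.9/4.2)(20 − 15.7) + 17.3 = 22.317
Difference = 22.317 − 21.60 = 0.72

0.72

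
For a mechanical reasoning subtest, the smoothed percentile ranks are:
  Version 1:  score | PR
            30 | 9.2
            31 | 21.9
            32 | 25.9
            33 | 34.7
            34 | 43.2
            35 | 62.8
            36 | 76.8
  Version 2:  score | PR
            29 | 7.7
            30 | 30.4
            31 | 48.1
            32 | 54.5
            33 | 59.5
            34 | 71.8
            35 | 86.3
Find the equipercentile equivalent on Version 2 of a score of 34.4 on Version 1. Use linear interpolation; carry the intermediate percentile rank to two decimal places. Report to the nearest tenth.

31.5

PR of 34.4 on Version 1: 43.2 + (34.4 − 34)/(35 − 34) × (62.8 − 43.2) = 51.04
On Version 2, PR 51.04 falls between score 31 (PR 48.1) and 32 (PR 54.5).
Interpolate: 31 + (51.04 − 48.1)/(54.5 − 48.1) × (32 − 31) = 31.5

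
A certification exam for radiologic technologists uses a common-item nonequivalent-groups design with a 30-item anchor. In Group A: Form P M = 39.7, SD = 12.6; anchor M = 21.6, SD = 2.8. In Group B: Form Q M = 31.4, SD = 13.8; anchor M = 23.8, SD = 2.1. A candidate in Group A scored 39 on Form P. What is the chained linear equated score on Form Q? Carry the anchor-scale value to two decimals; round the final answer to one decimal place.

Form P → anchor (Group A): v = (2.8/12.6)(39 − 39.7) + 21.6 = 21.44
anchor → Form Q (Group B): y = (13.8/2.1)(21.44 − 23.8) + 31.4 = 15.9

15.9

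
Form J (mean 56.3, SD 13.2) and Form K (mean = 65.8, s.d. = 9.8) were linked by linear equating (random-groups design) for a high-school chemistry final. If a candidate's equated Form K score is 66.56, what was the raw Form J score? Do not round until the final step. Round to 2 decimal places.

Invert y = (SD_Y/SD_X)(x − M_X) + M_Y:
x = (SD_X/SD_Y)(y − M_Y) + M_X = (13.2/9.8)(66.56 − 65.8) + 56.3
x = 1.346939 × 0.760 + 56.3 = 57.32

57.32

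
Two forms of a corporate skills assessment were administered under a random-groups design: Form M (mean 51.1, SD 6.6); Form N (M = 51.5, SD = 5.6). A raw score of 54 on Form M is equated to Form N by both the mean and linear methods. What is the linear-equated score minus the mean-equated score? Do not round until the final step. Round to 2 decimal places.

-0.44

Mean-equated: 54 + (51.5 − 51.1) = 54.40
Linear-equated: (5.6/6.6)(54 − 51.1) + 51.5 = 53.961
Difference = 53.961 − 54.40 = -0.44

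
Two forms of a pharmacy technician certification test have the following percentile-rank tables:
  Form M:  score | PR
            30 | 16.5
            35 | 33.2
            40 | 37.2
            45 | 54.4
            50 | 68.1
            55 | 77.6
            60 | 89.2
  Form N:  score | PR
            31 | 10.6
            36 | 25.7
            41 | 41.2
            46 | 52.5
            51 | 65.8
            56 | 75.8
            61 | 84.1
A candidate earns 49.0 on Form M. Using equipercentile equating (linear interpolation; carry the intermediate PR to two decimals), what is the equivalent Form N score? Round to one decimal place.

50.8

PR of 49.0 on Form M: 54.4 + (49.0 − 45)/(50 − 45) × (68.1 − 54.4) = 65.36
On Form N, PR 65.36 falls between score 46 (PR 52.5) and 51 (PR 65.8).
Interpolate: 46 + (65.36 − 52.5)/(65.8 − 52.5) × (51 − 46) = 50.8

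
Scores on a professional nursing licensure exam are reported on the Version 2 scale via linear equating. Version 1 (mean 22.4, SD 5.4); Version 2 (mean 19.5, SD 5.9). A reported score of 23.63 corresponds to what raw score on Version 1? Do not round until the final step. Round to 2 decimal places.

Invert y = (SD_Y/SD_X)(x − M_X) + M_Y:
x = (SD_X/SD_Y)(y − M_Y) + M_X = (5.4/5.9)(23.63 − 19.5) + 22.4
x = 0.915254 × 4.130 + 22.4 = 26.18

26.18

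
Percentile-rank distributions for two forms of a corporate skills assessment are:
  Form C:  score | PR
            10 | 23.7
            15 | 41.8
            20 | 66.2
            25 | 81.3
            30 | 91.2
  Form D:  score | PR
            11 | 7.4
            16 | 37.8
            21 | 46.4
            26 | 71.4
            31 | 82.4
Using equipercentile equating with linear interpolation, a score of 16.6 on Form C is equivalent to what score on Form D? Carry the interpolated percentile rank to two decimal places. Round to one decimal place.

PR of 16.6 on Form C: 41.8 + (16.6 − 15)/(20 − 15) × (66.2 − 41.8) = 49.61
On Form D, PR 49.61 falls between score 21 (PR 46.4) and 26 (PR 71.4).
Interpolate: 21 + (49.61 − 46.4)/(71.4 − 46.4) × (26 − 21) = 21.6

21.6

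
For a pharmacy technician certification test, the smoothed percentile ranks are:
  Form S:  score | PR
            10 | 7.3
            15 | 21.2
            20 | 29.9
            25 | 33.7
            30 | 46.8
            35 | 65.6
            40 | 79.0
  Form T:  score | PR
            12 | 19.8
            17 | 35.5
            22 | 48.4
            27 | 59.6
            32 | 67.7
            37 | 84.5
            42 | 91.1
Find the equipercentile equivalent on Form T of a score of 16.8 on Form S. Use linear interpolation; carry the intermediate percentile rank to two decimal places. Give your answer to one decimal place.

PR of 16.8 on Form S: 21.2 + (16.8 − 15)/(20 − 15) × (29.9 − 21.2) = 24.33
On Form T, PR 24.33 falls between score 12 (PR 19.8) and 17 (PR 35.5).
Interpolate: 12 + (24.33 − 19.8)/(35.5 − 19.8) × (17 − 12) = 13.4

13.4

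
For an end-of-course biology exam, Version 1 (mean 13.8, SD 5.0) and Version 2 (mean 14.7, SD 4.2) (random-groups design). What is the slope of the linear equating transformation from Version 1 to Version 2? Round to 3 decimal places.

A = SD_Y / SD_X = 4.2 / 5.0 = 0.840

0.840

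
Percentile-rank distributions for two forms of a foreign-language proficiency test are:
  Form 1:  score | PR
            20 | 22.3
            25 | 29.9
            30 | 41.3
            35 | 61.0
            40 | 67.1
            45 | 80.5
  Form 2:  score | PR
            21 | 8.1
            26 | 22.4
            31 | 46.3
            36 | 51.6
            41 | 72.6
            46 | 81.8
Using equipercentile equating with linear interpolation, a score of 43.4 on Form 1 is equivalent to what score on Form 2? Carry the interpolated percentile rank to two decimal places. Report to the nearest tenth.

43.0

PR of 43.4 on Form 1: 67.1 + (43.4 − 40)/(45 − 40) × (80.5 − 67.1) = 76.21
On Form 2, PR 76.21 falls between score 41 (PR 72.6) and 46 (PR 81.8).
Interpolate: 41 + (76.21 − 72.6)/(81.8 − 72.6) × (46 − 41) = 43.0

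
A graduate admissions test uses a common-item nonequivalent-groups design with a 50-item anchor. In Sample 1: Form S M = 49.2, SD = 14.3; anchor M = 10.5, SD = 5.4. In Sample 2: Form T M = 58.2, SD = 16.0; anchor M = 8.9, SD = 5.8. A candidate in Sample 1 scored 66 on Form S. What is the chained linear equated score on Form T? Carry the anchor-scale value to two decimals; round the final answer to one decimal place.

80.1

Form S → anchor (Sample 1): v = (5.4/14.3)(66 − 49.2) + 10.5 = 16.84
anchor → Form T (Sample 2): y = (16.0/5.8)(16.84 − 8.9) + 58.2 = 80.1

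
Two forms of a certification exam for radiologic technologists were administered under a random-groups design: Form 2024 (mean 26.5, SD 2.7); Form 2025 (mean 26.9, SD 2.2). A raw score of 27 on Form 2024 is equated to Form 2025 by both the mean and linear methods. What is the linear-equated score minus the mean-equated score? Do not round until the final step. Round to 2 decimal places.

Mean-equated: 27 + (26.9 − 26.5) = 27.40
Linear-equated: (2.2/2.7)(27 − 26.5) + 26.9 = 27.307
Difference = 27.307 − 27.40 = -0.09

-0.09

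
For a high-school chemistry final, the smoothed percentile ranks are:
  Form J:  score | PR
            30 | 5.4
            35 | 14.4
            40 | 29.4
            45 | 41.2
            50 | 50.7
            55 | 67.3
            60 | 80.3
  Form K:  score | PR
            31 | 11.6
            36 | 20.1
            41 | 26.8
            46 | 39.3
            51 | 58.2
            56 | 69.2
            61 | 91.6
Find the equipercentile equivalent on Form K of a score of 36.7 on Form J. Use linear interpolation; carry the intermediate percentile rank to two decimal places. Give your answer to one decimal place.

PR of 36.7 on Form J: 14.4 + (36.7 − 35)/(40 − 35) × (29.4 − 14.4) = 19.50
On Form K, PR 19.50 falls between score 31 (PR 11.6) and 36 (PR 20.1).
Interpolate: 31 + (19.50 − 11.6)/(20.1 − 11.6) × (36 − 31) = 35.6

35.6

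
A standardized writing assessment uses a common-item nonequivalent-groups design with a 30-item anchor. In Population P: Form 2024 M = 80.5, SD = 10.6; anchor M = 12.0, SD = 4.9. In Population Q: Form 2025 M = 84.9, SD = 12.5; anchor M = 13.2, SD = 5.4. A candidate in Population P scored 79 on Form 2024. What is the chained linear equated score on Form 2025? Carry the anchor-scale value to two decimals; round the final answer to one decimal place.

80.5

Form 2024 → anchor (Population P): v = (4.9/10.6)(79 − 80.5) + 12.0 = 11.31
anchor → Form 2025 (Population Q): y = (12.5/5.4)(11.31 − 13.2) + 84.9 = 80.5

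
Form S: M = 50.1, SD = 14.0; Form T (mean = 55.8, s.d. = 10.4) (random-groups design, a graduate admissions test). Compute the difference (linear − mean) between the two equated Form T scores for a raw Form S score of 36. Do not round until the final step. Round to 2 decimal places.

3.63

Mean-equated: 36 + (55.8 − 50.1) = 41.70
Linear-equated: (10.4/14.0)(36 − 50.1) + 55.8 = 45.326
Difference = 45.326 − 41.70 = 3.63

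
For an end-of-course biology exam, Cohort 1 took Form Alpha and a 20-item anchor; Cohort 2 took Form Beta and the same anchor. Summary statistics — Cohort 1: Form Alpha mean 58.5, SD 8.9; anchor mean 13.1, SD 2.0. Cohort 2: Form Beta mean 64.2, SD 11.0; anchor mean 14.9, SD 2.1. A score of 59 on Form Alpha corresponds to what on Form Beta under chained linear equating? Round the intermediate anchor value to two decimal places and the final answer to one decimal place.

55.3

Form Alpha → anchor (Cohort 1): v = (2.0/8.9)(59 − 58.5) + 13.1 = 13.21
anchor → Form Beta (Cohort 2): y = (11.0/2.1)(13.21 − 14.9) + 64.2 = 55.3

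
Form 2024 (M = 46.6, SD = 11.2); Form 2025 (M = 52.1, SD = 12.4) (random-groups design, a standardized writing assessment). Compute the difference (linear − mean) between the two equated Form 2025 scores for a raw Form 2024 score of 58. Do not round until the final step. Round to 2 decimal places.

Mean-equated: 58 + (52.1 − 46.6) = 63.50
Linear-equated: (12.4/11.2)(58 − 46.6) + 52.1 = 64.721
Difference = 64.721 − 63.50 = 1.22

1.22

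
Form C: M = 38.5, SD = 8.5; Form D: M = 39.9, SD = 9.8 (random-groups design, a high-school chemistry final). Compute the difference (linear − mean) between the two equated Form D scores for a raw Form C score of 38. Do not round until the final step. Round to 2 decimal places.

Mean-equated: 38 + (39.9 − 38.5) = 39.40
Linear-equated: (9.8/8.5)(38 − 38.5) + 39.9 = 39.324
Difference = 39.324 − 39.40 = -0.08

-0.08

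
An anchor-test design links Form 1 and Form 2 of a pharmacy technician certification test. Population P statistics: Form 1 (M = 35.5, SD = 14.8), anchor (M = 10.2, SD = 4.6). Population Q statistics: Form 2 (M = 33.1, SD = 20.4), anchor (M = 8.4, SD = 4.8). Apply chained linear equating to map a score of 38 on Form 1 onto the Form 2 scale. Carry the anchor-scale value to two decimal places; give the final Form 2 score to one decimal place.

Form 1 → anchor (Population P): v = (4.6/14.8)(38 − 35.5) + 10.2 = 10.98
anchor → Form 2 (Population Q): y = (20.4/4.8)(10.98 − 8.4) + 33.1 = 44.1

44.1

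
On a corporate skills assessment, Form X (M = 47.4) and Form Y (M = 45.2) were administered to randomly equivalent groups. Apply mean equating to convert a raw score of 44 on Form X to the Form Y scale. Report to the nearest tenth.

Mean equating: y = x + (M_Y − M_X) = 44 + (45.2 − 47.4) = 41.8

41.8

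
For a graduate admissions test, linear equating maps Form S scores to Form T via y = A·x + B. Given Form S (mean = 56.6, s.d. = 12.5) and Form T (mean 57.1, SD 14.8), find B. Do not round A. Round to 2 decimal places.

-9.91

A = SD_Y / SD_X = 14.8 / 12.5 = 1.184000
B = M_Y − A·M_X = 57.1 − 1.184000 × 56.6 = -9.91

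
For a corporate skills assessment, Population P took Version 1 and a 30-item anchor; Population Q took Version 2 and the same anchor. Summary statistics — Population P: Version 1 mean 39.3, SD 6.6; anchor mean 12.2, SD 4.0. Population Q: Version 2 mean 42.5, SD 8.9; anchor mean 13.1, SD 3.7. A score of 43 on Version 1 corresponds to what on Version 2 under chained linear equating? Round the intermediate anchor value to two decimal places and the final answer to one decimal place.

45.7

Version 1 → anchor (Population P): v = (4.0/6.6)(43 − 39.3) + 12.2 = 14.44
anchor → Version 2 (Population Q): y = (8.9/3.7)(14.44 − 13.1) + 42.5 = 45.7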